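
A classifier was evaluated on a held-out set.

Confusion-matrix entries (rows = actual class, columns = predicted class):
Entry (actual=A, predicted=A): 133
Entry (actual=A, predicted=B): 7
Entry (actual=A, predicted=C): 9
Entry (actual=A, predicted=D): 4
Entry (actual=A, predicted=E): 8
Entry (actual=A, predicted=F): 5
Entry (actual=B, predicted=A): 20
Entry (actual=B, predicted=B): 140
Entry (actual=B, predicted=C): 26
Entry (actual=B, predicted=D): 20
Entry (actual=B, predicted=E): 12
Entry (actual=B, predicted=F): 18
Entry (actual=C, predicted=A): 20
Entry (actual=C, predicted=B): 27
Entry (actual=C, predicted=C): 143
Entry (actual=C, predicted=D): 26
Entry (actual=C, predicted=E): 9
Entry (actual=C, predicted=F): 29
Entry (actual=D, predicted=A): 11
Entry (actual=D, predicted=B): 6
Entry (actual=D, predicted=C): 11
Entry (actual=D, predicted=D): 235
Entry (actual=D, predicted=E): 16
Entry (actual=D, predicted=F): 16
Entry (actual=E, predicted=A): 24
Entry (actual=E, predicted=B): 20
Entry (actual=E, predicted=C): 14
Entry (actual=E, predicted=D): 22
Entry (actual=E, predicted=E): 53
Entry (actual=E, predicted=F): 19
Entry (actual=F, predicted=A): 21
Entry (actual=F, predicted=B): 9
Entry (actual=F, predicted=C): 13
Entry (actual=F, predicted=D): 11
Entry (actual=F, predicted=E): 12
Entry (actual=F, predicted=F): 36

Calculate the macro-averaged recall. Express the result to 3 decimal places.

0.576

Per-class recall (TP/(TP+FN)):
  A: TP=133, FN=7+9+4+8+5=33 → 133/166 = 0.8012
  B: TP=140, FN=20+26+20+12+18=96 → 140/236 = 0.5932
  C: TP=143, FN=20+27+26+9+29=111 → 143/254 = 0.5630
  D: TP=235, FN=11+6+11+16+16=60 → 235/295 = 0.7966
  E: TP=53, FN=24+20+14+22+19=99 → 53/152 = 0.3487
  F: TP=36, FN=21+9+13+11+12=66 → 36/102 = 0.3529
Macro-recall = mean = (0.8012 + 0.5932 + 0.5630 + 0.7966 + 0.3487 + 0.3529) / 6 = 0.576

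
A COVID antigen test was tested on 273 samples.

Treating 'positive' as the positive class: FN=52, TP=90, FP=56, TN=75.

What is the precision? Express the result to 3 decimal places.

0.616

Precision = TP/(TP+FP) = 90/(90+56) = 90/146 = 0.616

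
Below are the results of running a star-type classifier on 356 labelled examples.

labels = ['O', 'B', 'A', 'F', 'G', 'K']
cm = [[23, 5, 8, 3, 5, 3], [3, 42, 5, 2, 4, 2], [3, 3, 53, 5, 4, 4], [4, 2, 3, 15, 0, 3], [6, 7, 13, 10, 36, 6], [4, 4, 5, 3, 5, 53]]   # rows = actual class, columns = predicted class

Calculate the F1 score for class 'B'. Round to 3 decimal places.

Treat 'B' as positive and all other classes as negative.
F1 score = 2·TP/(2·TP+FP+FN).
B: TP=42, FP=5+3+2+7+4=21, FN=3+5+2+4+2=16 → 84/121 = 0.6942

0.694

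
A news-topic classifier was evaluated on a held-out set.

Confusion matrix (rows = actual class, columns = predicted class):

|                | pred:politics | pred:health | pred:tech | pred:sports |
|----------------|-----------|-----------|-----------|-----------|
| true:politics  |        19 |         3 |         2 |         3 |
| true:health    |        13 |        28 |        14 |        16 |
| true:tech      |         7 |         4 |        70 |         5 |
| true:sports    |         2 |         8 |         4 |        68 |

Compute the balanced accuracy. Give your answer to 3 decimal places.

Balanced accuracy = mean of per-class recall.
  politics: recall = 19/27 = 0.7037
  health: recall = 28/71 = 0.3944
  tech: recall = 70/86 = 0.8140
  sports: recall = 68/82 = 0.8293
Mean = (0.7037 + 0.3944 + 0.8140 + 0.8293) / 4 = 0.685

0.685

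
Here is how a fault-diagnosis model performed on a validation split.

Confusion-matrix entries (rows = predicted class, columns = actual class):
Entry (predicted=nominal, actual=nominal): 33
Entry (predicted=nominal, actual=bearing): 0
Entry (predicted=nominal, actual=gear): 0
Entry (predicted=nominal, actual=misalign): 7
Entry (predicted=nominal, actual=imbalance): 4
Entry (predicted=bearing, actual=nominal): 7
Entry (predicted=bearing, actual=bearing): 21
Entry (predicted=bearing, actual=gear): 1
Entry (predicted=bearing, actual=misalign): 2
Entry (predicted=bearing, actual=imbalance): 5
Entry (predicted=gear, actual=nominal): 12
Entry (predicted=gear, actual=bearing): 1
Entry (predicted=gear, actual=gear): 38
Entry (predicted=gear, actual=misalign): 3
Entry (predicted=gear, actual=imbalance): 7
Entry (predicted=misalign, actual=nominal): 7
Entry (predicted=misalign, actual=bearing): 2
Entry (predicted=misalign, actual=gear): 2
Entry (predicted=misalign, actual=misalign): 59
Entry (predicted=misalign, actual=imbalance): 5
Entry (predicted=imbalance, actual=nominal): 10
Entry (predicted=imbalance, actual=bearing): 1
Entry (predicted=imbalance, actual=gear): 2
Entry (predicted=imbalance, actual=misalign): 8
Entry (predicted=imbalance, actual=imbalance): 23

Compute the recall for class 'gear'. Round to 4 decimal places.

0.8837

One-vs-rest for 'gear': TP = diagonal; FP = other classes predicted 'gear'; FN = 'gear' predicted as other.
recall = TP/(TP+FN).
gear: TP=38, FN=0+1+2+2=5 → 38/43 = 0.88372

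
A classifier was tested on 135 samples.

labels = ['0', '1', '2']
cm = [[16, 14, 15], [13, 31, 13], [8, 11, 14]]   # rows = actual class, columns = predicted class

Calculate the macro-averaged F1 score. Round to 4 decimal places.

Per-class F1 score (2·TP/(2·TP+FP+FN)):
  0: TP=16, FP=13+8=21, FN=14+15=29 → 32/82 = 0.39024
  1: TP=31, FP=14+11=25, FN=13+13=26 → 62/113 = 0.54867
  2: TP=14, FP=15+13=28, FN=8+11=19 → 28/75 = 0.37333
Macro-F1 score = mean = (0.39024 + 0.54867 + 0.37333) / 3 = 0.4374

0.4374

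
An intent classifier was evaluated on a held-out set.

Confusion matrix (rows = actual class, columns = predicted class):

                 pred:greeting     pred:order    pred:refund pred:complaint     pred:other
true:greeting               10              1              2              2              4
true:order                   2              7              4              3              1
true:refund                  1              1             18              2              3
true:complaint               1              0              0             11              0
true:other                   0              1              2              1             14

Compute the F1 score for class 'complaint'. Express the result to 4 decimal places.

0.7097

Treat 'complaint' as positive and all other classes as negative.
F1 score = 2·TP/(2·TP+FP+FN).
complaint: TP=11, FP=2+3+2+1=8, FN=1+0+0+0=1 → 22/31 = 0.70968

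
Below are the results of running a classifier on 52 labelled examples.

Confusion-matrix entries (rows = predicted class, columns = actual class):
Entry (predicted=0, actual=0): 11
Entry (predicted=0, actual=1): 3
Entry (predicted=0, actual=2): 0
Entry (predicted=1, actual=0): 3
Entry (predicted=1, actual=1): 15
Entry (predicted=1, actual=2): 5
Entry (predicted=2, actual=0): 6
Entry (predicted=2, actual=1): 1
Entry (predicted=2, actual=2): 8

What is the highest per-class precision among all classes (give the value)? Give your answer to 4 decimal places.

0.7857

Per-class precision (TP/(TP+FP)):
  0: TP=11, FP=3+0=3 → 11/14 = 0.78571
  1: TP=15, FP=3+5=8 → 15/23 = 0.65217
  2: TP=8, FP=6+1=7 → 8/15 = 0.53333
Highest is class '0' with precision = 0.7857.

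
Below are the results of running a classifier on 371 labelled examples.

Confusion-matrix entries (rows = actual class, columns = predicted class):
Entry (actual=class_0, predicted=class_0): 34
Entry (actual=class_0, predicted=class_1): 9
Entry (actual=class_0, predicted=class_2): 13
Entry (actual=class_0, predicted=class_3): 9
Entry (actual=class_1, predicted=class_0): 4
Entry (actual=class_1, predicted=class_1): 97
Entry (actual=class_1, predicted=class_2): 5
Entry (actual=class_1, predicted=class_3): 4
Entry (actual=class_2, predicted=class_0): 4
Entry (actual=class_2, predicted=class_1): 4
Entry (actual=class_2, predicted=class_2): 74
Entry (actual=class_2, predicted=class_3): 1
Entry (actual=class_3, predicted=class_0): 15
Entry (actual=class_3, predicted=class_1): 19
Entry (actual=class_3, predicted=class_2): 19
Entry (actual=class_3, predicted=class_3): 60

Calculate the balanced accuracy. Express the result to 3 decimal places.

Balanced accuracy = mean of per-class recall.
  class_0: recall = 34/65 = 0.5231
  class_1: recall = 97/110 = 0.8818
  class_2: recall = 74/83 = 0.8916
  class_3: recall = 60/113 = 0.5310
Mean = (0.5231 + 0.8818 + 0.8916 + 0.5310) / 4 = 0.707

0.707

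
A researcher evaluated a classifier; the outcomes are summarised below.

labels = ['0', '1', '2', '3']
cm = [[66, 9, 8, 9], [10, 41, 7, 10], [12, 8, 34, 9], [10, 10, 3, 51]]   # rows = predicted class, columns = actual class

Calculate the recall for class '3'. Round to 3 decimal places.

0.646

One-vs-rest for '3': TP = diagonal; FP = other classes predicted '3'; FN = '3' predicted as other.
recall = TP/(TP+FN).
3: TP=51, FN=9+10+9=28 → 51/79 = 0.6456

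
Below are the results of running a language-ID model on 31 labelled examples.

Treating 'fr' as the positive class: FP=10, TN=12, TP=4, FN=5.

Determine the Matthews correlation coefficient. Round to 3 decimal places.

MCC = (TP·TN − FP·FN) / √((TP+FP)(TP+FN)(TN+FP)(TN+FN))
Numerator = 4·12 − 10·5 = -2
Denominator = √(14·9·22·17) = √47124 = 217.0806
MCC = -2 / 217.0806 = -0.009

-0.009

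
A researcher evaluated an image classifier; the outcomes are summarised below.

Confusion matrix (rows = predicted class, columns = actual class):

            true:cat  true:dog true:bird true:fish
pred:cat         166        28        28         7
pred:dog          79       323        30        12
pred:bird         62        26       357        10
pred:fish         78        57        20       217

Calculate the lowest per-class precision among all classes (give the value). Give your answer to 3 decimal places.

0.583

Per-class precision (TP/(TP+FP)):
  cat: TP=166, FP=28+28+7=63 → 166/229 = 0.7249
  dog: TP=323, FP=79+30+12=121 → 323/444 = 0.7275
  bird: TP=357, FP=62+26+10=98 → 357/455 = 0.7846
  fish: TP=217, FP=78+57+20=155 → 217/372 = 0.5833
Lowest is class 'fish' with precision = 0.583.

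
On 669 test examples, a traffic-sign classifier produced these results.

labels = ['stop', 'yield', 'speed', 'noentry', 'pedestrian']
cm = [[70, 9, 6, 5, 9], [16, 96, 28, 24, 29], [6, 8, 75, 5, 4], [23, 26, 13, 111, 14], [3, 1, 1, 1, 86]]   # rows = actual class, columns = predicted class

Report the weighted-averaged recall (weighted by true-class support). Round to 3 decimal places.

0.655

Per-class recall (TP/(TP+FN)):
  stop: TP=70, FN=9+6+5+9=29 → 70/99 = 0.7071
  yield: TP=96, FN=16+28+24+29=97 → 96/193 = 0.4974
  speed: TP=75, FN=6+8+5+4=23 → 75/98 = 0.7653
  noentry: TP=111, FN=23+26+13+14=76 → 111/187 = 0.5936
  pedestrian: TP=86, FN=3+1+1+1=6 → 86/92 = 0.9348
Weighted-recall = Σ (supportᵢ/N)·recallᵢ with N=669: (99/669)·0.7071 + (193/669)·0.4974 + (98/669)·0.7653 + (187/669)·0.5936 + (92/669)·0.9348 = 0.655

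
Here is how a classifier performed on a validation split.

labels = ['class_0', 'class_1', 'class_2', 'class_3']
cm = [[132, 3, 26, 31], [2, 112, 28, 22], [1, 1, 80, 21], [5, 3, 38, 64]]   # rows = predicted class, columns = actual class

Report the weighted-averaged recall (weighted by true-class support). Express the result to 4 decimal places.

0.6819

Per-class recall (TP/(TP+FN)):
  class_0: TP=132, FN=2+1+5=8 → 132/140 = 0.94286
  class_1: TP=112, FN=3+1+3=7 → 112/119 = 0.94118
  class_2: TP=80, FN=26+28+38=92 → 80/172 = 0.46512
  class_3: TP=64, FN=31+22+21=74 → 64/138 = 0.46377
Weighted-recall = Σ (supportᵢ/N)·recallᵢ with N=569: (140/569)·0.94286 + (119/569)·0.94118 + (172/569)·0.46512 + (138/569)·0.46377 = 0.6819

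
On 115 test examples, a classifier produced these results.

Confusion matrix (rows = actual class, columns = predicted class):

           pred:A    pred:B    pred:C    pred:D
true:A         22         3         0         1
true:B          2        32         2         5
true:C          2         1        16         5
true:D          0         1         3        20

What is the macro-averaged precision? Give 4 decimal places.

Per-class precision (TP/(TP+FP)):
  A: TP=22, FP=2+2+0=4 → 22/26 = 0.84615
  B: TP=32, FP=3+1+1=5 → 32/37 = 0.86486
  C: TP=16, FP=0+2+3=5 → 16/21 = 0.76190
  D: TP=20, FP=1+5+5=11 → 20/31 = 0.64516
Macro-precision = mean = (0.84615 + 0.86486 + 0.76190 + 0.64516) / 4 = 0.7795

0.7795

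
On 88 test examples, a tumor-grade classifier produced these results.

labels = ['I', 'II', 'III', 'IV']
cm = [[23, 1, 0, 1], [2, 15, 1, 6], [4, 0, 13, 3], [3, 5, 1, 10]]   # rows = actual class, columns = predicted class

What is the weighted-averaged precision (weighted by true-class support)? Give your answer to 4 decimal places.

Per-class precision (TP/(TP+FP)):
  I: TP=23, FP=2+4+3=9 → 23/32 = 0.71875
  II: TP=15, FP=1+0+5=6 → 15/21 = 0.71429
  III: TP=13, FP=0+1+1=2 → 13/15 = 0.86667
  IV: TP=10, FP=1+6+3=10 → 10/20 = 0.50000
Weighted-precision = Σ (supportᵢ/N)·precisionᵢ with N=88: (25/88)·0.71875 + (24/88)·0.71429 + (20/88)·0.86667 + (19/88)·0.50000 = 0.7039

0.7039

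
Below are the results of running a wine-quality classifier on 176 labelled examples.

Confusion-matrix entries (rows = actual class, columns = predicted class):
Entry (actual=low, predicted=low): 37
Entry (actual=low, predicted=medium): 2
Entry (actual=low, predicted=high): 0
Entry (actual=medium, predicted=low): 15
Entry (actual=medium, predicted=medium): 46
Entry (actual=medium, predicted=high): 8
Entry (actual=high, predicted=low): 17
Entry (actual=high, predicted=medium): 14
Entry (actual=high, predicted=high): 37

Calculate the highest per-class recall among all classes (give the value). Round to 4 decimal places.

0.9487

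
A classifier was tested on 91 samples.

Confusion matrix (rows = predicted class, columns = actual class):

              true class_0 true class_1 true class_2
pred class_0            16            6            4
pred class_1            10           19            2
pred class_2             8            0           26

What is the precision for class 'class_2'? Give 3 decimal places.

precision = TP/(TP+FP).
class_2: TP=26, FP=8+0=8 → 26/34 = 0.7647

0.765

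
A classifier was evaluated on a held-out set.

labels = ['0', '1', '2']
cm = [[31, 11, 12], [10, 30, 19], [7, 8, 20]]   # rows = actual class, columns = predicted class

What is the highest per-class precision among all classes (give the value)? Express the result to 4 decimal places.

0.6458

Per-class precision (TP/(TP+FP)):
  0: TP=31, FP=10+7=17 → 31/48 = 0.64583
  1: TP=30, FP=11+8=19 → 30/49 = 0.61224
  2: TP=20, FP=12+19=31 → 20/51 = 0.39216
Highest is class '0' with precision = 0.6458.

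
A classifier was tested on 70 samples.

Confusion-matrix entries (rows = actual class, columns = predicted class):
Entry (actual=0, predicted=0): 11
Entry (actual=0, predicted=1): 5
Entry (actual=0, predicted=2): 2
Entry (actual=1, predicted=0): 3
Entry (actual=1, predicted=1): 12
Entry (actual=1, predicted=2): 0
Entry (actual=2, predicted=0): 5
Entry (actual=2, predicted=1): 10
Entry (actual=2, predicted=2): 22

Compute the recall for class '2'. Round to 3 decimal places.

0.595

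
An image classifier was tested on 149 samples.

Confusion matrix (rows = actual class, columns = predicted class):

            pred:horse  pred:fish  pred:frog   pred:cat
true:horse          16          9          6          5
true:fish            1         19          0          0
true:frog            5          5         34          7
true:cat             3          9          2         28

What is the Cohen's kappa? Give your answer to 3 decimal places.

0.534

Observed agreement pₒ = trace/N = 97/149 = 0.6510
Expected agreement pₑ = Σ (rowᵢ·colᵢ)/N² = (36·25 + 20·42 + 51·42 + 42·40)/149² = 0.2505
κ = (pₒ − pₑ)/(1 − pₑ) = (0.6510 − 0.2505)/(1 − 0.2505) = 0.534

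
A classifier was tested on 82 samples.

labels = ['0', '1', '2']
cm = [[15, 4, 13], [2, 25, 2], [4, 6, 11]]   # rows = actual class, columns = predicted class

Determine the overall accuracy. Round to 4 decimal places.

0.6220

Accuracy = trace / total = (15+25+11=51) / 82 = 51/82 = 0.6220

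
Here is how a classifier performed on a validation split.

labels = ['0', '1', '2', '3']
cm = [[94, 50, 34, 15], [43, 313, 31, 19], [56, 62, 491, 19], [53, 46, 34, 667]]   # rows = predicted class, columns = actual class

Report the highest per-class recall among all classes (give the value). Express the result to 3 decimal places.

Per-class recall (TP/(TP+FN)):
  0: TP=94, FN=43+56+53=152 → 94/246 = 0.3821
  1: TP=313, FN=50+62+46=158 → 313/471 = 0.6645
  2: TP=491, FN=34+31+34=99 → 491/590 = 0.8322
  3: TP=667, FN=15+19+19=53 → 667/720 = 0.9264
Highest is class '3' with recall = 0.926.

0.926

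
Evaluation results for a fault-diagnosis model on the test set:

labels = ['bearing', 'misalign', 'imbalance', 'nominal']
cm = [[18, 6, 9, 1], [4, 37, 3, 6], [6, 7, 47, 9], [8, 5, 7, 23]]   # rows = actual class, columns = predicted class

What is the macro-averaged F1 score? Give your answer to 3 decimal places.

Per-class F1 score (2·TP/(2·TP+FP+FN)):
  bearing: TP=18, FP=4+6+8=18, FN=6+9+1=16 → 36/70 = 0.5143
  misalign: TP=37, FP=6+7+5=18, FN=4+3+6=13 → 74/105 = 0.7048
  imbalance: TP=47, FP=9+3+7=19, FN=6+7+9=22 → 94/135 = 0.6963
  nominal: TP=23, FP=1+6+9=16, FN=8+5+7=20 → 46/82 = 0.5610
Macro-F1 score = mean = (0.5143 + 0.7048 + 0.6963 + 0.5610) / 4 = 0.619

0.619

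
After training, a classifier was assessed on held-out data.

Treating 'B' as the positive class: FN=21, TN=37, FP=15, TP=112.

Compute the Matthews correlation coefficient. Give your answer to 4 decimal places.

0.5365

MCC = (TP·TN − FP·FN) / √((TP+FP)(TP+FN)(TN+FP)(TN+FN))
Numerator = 112·37 − 15·21 = 3829
Denominator = √(127·133·52·58) = √50943256 = 7137.4544
MCC = 3829 / 7137.4544 = 0.5365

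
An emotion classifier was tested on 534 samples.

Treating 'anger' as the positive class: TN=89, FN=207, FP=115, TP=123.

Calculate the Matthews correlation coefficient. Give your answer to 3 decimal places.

-0.187

MCC = (TP·TN − FP·FN) / √((TP+FP)(TP+FN)(TN+FP)(TN+FN))
Numerator = 123·89 − 115·207 = -12858
Denominator = √(238·330·204·296) = √4742559360 = 68866.2425
MCC = -12858 / 68866.2425 = -0.187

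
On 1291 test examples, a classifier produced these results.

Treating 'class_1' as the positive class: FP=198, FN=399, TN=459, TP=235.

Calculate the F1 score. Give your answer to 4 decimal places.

0.4405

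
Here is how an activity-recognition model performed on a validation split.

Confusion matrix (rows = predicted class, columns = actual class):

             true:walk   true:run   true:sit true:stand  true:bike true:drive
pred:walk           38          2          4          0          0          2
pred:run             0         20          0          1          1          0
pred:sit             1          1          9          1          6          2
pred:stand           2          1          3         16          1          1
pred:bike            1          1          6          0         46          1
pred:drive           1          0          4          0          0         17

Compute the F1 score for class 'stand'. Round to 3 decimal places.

One-vs-rest for 'stand': TP = diagonal; FP = other classes predicted 'stand'; FN = 'stand' predicted as other.
F1 score = 2·TP/(2·TP+FP+FN).
stand: TP=16, FP=2+1+3+1+1=8, FN=0+1+1+0+0=2 → 32/42 = 0.7619

0.762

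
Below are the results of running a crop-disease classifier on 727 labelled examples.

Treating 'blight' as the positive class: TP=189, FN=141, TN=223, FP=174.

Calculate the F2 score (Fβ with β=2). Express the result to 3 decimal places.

0.561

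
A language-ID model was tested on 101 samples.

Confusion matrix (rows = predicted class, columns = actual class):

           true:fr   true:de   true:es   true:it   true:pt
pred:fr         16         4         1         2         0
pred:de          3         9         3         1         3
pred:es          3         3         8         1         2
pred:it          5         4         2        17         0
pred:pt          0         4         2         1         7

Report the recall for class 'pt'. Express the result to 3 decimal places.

0.583

One-vs-rest for 'pt': TP = diagonal; FP = other classes predicted 'pt'; FN = 'pt' predicted as other.
recall = TP/(TP+FN).
pt: TP=7, FN=0+3+2+0=5 → 7/12 = 0.5833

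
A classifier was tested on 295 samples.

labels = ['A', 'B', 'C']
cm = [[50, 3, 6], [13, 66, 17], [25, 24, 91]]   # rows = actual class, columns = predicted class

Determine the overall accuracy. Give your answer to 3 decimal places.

0.702

Accuracy = trace / total = (50+66+91=207) / 295 = 207/295 = 0.702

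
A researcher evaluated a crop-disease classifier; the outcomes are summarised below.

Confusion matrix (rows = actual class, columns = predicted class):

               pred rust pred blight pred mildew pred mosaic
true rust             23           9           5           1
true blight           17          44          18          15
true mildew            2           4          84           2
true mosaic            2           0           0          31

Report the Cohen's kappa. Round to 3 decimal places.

Observed agreement pₒ = trace/N = 182/257 = 0.7082
Expected agreement pₑ = Σ (rowᵢ·colᵢ)/N² = (38·44 + 94·57 + 92·107 + 33·49)/257² = 0.2800
κ = (pₒ − pₑ)/(1 − pₑ) = (0.7082 − 0.2800)/(1 − 0.2800) = 0.595

0.595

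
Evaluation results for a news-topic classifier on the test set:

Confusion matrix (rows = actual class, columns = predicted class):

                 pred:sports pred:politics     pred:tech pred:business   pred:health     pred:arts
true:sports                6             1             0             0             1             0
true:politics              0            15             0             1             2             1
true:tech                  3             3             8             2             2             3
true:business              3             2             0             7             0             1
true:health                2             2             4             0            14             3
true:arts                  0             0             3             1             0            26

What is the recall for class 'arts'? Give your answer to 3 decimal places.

One-vs-rest for 'arts': TP = diagonal; FP = other classes predicted 'arts'; FN = 'arts' predicted as other.
recall = TP/(TP+FN).
arts: TP=26, FN=0+0+3+1+0=4 → 26/30 = 0.8667

0.867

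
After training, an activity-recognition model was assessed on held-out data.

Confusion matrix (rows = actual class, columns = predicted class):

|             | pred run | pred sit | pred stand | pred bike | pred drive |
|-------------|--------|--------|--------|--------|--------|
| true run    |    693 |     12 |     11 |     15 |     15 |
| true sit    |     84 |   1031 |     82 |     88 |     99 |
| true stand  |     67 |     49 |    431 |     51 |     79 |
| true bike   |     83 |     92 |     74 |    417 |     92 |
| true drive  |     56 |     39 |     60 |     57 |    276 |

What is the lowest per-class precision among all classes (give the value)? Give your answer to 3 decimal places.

Per-class precision (TP/(TP+FP)):
  run: TP=693, FP=84+67+83+56=290 → 693/983 = 0.7050
  sit: TP=1031, FP=12+49+92+39=192 → 1031/1223 = 0.8430
  stand: TP=431, FP=11+82+74+60=227 → 431/658 = 0.6550
  bike: TP=417, FP=15+88+51+57=211 → 417/628 = 0.6640
  drive: TP=276, FP=15+99+79+92=285 → 276/561 = 0.4920
Lowest is class 'drive' with precision = 0.492.

0.492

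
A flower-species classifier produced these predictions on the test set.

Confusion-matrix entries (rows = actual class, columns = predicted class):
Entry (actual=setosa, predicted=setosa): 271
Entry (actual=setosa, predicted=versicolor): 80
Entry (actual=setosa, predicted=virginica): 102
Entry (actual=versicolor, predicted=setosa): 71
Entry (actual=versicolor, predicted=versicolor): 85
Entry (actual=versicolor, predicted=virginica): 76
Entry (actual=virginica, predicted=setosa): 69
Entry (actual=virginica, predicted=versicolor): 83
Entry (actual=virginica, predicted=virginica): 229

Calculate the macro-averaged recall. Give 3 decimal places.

Per-class recall (TP/(TP+FN)):
  setosa: TP=271, FN=80+102=182 → 271/453 = 0.5982
  versicolor: TP=85, FN=71+76=147 → 85/232 = 0.3664
  virginica: TP=229, FN=69+83=152 → 229/381 = 0.6010
Macro-recall = mean = (0.5982 + 0.3664 + 0.6010) / 3 = 0.522

0.522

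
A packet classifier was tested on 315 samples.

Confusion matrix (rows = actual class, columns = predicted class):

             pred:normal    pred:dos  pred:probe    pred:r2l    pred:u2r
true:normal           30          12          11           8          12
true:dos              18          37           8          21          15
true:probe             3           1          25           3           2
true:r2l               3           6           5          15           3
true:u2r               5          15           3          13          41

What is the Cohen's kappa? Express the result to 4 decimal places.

Observed agreement pₒ = trace/N = 148/315 = 0.46984
Expected agreement pₑ = Σ (rowᵢ·colᵢ)/N² = (73·59 + 99·71 + 34·52 + 32·60 + 77·73)/315² = 0.20806
κ = (pₒ − pₑ)/(1 − pₑ) = (0.46984 − 0.20806)/(1 − 0.20806) = 0.3306

0.3306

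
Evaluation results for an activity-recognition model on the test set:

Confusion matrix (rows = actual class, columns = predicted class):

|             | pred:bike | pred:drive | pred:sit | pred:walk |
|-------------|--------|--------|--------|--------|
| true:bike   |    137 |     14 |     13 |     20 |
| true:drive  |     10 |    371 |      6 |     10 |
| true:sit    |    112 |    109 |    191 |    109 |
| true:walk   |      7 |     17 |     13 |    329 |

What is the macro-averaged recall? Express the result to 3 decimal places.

Per-class recall (TP/(TP+FN)):
  bike: TP=137, FN=14+13+20=47 → 137/184 = 0.7446
  drive: TP=371, FN=10+6+10=26 → 371/397 = 0.9345
  sit: TP=191, FN=112+109+109=330 → 191/521 = 0.3666
  walk: TP=329, FN=7+17+13=37 → 329/366 = 0.8989
Macro-recall = mean = (0.7446 + 0.9345 + 0.3666 + 0.8989) / 4 = 0.736

0.736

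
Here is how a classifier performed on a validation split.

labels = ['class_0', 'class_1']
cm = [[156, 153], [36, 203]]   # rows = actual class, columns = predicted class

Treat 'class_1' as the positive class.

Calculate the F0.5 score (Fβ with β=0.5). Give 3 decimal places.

0.610

Fβ = (1+β²)·TP / ((1+β²)·TP + β²·FN + FP), with β²=1/4
= 1.25·203 / (1.25·203 + 0.25·36 + 153) = 0.610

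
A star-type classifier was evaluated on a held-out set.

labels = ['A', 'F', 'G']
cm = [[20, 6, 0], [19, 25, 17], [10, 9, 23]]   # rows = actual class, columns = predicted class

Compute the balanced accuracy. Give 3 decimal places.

0.576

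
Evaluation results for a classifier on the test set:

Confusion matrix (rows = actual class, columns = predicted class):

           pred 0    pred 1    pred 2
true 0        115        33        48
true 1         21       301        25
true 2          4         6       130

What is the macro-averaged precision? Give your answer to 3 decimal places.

0.782

Per-class precision (TP/(TP+FP)):
  0: TP=115, FP=21+4=25 → 115/140 = 0.8214
  1: TP=301, FP=33+6=39 → 301/340 = 0.8853
  2: TP=130, FP=48+25=73 → 130/203 = 0.6404
Macro-precision = mean = (0.8214 + 0.8853 + 0.6404) / 3 = 0.782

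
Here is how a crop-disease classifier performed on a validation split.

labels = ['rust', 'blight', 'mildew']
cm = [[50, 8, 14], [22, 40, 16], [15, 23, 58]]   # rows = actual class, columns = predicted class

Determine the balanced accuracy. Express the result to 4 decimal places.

Balanced accuracy = mean of per-class recall.
  rust: recall = 50/72 = 0.69444
  blight: recall = 40/78 = 0.51282
  mildew: recall = 58/96 = 0.60417
Mean = (0.69444 + 0.51282 + 0.60417) / 3 = 0.6038

0.6038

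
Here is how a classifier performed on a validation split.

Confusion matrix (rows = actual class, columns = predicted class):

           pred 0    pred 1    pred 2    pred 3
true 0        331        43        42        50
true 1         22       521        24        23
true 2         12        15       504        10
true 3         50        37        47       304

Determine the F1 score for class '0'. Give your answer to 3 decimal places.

One-vs-rest for '0': TP = diagonal; FP = other classes predicted '0'; FN = '0' predicted as other.
F1 score = 2·TP/(2·TP+FP+FN).
0: TP=331, FP=22+12+50=84, FN=43+42+50=135 → 662/881 = 0.7514

0.751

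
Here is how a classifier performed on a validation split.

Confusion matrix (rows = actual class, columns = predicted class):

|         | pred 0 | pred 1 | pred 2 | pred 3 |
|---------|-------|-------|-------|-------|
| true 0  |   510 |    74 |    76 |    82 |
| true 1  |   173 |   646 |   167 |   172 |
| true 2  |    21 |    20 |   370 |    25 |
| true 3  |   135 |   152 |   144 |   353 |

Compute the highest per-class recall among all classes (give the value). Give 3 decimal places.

0.849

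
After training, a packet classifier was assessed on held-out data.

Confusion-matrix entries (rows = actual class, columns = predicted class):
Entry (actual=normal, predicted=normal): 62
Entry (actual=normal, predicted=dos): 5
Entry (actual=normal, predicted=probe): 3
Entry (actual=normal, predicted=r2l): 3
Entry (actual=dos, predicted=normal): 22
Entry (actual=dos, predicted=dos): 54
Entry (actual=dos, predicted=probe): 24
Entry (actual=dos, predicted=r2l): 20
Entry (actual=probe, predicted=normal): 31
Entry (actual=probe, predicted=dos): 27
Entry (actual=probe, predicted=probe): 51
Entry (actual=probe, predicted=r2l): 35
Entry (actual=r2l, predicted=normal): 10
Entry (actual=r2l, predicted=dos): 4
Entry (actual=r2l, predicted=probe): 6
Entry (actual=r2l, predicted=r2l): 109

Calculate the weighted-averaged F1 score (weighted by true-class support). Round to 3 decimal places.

0.573

Per-class F1 score (2·TP/(2·TP+FP+FN)):
  normal: TP=62, FP=22+31+10=63, FN=5+3+3=11 → 124/198 = 0.6263
  dos: TP=54, FP=5+27+4=36, FN=22+24+20=66 → 108/210 = 0.5143
  probe: TP=51, FP=3+24+6=33, FN=31+27+35=93 → 102/228 = 0.4474
  r2l: TP=109, FP=3+20+35=58, FN=10+4+6=20 → 218/296 = 0.7365
Weighted-F1 score = Σ (supportᵢ/N)·F1 scoreᵢ with N=466: (73/466)·0.6263 + (120/466)·0.5143 + (144/466)·0.4474 + (129/466)·0.7365 = 0.573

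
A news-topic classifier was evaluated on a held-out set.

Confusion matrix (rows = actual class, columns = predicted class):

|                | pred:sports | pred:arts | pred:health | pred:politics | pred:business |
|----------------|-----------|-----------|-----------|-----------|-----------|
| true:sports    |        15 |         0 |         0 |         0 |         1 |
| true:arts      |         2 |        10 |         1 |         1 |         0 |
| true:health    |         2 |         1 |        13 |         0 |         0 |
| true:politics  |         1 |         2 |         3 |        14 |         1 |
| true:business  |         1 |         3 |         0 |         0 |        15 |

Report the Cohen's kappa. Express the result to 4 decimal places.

Observed agreement pₒ = trace/N = 67/86 = 0.77907
Expected agreement pₑ = Σ (rowᵢ·colᵢ)/N² = (16·21 + 14·16 + 16·17 + 21·15 + 19·17)/86² = 0.19876
κ = (pₒ − pₑ)/(1 − pₑ) = (0.77907 − 0.19876)/(1 − 0.19876) = 0.7243

0.7243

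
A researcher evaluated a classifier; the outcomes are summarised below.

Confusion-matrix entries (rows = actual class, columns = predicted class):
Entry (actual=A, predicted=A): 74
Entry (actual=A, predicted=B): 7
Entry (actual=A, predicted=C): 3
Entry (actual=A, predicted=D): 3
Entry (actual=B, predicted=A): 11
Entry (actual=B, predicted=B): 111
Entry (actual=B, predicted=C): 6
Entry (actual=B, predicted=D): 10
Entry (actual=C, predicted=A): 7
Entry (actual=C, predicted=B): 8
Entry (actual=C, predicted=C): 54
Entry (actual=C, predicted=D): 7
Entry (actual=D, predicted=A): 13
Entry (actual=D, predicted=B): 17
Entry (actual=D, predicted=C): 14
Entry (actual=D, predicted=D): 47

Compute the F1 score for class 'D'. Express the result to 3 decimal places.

Take TP from the diagonal, FP from the rest of the 'D' prediction marginal, FN from the rest of the 'D' actual marginal.
F1 score = 2·TP/(2·TP+FP+FN).
D: TP=47, FP=3+10+7=20, FN=13+17+14=44 → 94/158 = 0.5949

0.595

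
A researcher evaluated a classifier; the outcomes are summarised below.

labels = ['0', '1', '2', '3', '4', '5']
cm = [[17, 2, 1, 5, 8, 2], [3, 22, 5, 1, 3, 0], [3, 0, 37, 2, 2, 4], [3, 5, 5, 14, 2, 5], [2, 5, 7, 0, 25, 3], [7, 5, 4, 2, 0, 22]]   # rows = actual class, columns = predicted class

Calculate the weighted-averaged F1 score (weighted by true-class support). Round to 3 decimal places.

0.583

Per-class F1 score (2·TP/(2·TP+FP+FN)):
  0: TP=17, FP=3+3+3+2+7=18, FN=2+1+5+8+2=18 → 34/70 = 0.4857
  1: TP=22, FP=2+0+5+5+5=17, FN=3+5+1+3+0=12 → 44/73 = 0.6027
  2: TP=37, FP=1+5+5+7+4=22, FN=3+0+2+2+4=11 → 74/107 = 0.6916
  3: TP=14, FP=5+1+2+0+2=10, FN=3+5+5+2+5=20 → 28/58 = 0.4828
  4: TP=25, FP=8+3+2+2+0=15, FN=2+5+7+0+3=17 → 50/82 = 0.6098
  5: TP=22, FP=2+0+4+5+3=14, FN=7+5+4+2+0=18 → 44/76 = 0.5789
Weighted-F1 score = Σ (supportᵢ/N)·F1 scoreᵢ with N=233: (35/233)·0.4857 + (34/233)·0.6027 + (48/233)·0.6916 + (34/233)·0.4828 + (42/233)·0.6098 + (40/233)·0.5789 = 0.583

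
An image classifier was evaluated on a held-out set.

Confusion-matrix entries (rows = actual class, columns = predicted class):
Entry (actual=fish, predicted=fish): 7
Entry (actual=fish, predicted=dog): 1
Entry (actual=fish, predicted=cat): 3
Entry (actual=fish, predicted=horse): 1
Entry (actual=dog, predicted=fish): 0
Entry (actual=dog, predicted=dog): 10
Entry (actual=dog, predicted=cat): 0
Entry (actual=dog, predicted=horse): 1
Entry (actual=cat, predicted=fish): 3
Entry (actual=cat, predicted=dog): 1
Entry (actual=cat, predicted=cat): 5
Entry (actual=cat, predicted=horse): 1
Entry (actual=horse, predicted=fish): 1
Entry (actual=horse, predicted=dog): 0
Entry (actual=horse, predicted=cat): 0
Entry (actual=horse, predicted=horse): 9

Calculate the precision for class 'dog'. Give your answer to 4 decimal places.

0.8333

Take TP from the diagonal, FP from the rest of the 'dog' prediction marginal, FN from the rest of the 'dog' actual marginal.
precision = TP/(TP+FP).
dog: TP=10, FP=1+1+0=2 → 10/12 = 0.83333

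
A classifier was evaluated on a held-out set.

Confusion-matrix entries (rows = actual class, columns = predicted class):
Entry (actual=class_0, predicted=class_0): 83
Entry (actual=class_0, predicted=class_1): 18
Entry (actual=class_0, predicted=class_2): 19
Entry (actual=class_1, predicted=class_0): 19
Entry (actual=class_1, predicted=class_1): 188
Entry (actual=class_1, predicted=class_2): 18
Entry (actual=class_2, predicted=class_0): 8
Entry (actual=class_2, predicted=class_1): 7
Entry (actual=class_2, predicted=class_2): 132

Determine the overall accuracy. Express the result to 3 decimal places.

0.819

Accuracy = trace / total = (83+188+132=403) / 492 = 403/492 = 0.819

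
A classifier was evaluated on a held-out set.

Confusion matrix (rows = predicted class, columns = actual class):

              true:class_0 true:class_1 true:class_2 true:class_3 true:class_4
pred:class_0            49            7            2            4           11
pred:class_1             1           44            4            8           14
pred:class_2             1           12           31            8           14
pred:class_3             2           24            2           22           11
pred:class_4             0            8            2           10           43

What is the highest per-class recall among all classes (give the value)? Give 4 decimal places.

Per-class recall (TP/(TP+FN)):
  class_0: TP=49, FN=1+1+2+0=4 → 49/53 = 0.92453
  class_1: TP=44, FN=7+12+24+8=51 → 44/95 = 0.46316
  class_2: TP=31, FN=2+4+2+2=10 → 31/41 = 0.75610
  class_3: TP=22, FN=4+8+8+10=30 → 22/52 = 0.42308
  class_4: TP=43, FN=11+14+14+11=50 → 43/93 = 0.46237
Highest is class 'class_0' with recall = 0.9245.

0.9245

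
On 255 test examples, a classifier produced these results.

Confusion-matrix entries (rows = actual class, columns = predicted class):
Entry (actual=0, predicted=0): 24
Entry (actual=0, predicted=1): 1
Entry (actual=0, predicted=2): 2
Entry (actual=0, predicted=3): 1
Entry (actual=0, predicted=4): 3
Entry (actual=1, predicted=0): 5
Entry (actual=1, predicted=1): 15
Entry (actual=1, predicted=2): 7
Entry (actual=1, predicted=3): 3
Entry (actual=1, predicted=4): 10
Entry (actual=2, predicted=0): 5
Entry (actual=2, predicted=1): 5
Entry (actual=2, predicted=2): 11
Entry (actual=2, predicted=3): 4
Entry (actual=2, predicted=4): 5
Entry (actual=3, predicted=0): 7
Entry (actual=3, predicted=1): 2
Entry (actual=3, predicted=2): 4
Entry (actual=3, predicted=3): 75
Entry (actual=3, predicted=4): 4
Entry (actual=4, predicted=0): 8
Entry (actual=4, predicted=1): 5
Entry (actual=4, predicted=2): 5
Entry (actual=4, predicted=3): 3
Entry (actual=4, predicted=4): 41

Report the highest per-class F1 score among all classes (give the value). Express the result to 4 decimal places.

Per-class F1 score (2·TP/(2·TP+FP+FN)):
  0: TP=24, FP=5+5+7+8=25, FN=1+2+1+3=7 → 48/80 = 0.60000
  1: TP=15, FP=1+5+2+5=13, FN=5+7+3+10=25 → 30/68 = 0.44118
  2: TP=11, FP=2+7+4+5=18, FN=5+5+4+5=19 → 22/59 = 0.37288
  3: TP=75, FP=1+3+4+3=11, FN=7+2+4+4=17 → 150/178 = 0.84270
  4: TP=41, FP=3+10+5+4=22, FN=8+5+5+3=21 → 82/125 = 0.65600
Highest is class '3' with F1 score = 0.8427.

0.8427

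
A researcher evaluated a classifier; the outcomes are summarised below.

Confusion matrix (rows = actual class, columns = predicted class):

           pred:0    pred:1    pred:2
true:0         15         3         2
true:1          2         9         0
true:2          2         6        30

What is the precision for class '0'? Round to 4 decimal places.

precision = TP/(TP+FP).
0: TP=15, FP=2+2=4 → 15/19 = 0.78947

0.7895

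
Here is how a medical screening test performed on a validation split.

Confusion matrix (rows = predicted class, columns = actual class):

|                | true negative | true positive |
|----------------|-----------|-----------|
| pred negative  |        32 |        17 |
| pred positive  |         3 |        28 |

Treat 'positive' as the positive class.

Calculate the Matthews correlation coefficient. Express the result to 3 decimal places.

0.546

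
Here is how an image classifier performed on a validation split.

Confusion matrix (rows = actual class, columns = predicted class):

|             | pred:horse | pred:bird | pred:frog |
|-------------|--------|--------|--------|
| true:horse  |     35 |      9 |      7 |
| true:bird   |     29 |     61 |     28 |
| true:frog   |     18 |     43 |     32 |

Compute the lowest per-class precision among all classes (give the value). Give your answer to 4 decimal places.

0.4268

Per-class precision (TP/(TP+FP)):
  horse: TP=35, FP=29+18=47 → 35/82 = 0.42683
  bird: TP=61, FP=9+43=52 → 61/113 = 0.53982
  frog: TP=32, FP=7+28=35 → 32/67 = 0.47761
Lowest is class 'horse' with precision = 0.4268.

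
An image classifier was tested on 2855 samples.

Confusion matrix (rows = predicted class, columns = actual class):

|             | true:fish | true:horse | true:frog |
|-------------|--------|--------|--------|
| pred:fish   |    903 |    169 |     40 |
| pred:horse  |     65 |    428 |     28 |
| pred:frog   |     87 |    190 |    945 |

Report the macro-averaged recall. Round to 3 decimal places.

0.778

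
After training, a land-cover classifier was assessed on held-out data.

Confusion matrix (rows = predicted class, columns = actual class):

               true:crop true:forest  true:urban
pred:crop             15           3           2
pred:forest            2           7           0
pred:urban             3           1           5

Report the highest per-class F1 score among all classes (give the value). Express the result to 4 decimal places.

Per-class F1 score (2·TP/(2·TP+FP+FN)):
  crop: TP=15, FP=3+2=5, FN=2+3=5 → 30/40 = 0.75000
  forest: TP=7, FP=2+0=2, FN=3+1=4 → 14/20 = 0.70000
  urban: TP=5, FP=3+1=4, FN=2+0=2 → 10/16 = 0.62500
Highest is class 'crop' with F1 score = 0.7500.

0.7500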